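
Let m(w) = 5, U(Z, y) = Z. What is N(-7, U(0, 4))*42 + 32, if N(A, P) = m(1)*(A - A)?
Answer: 32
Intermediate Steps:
N(A, P) = 0 (N(A, P) = 5*(A - A) = 5*0 = 0)
N(-7, U(0, 4))*42 + 32 = 0*42 + 32 = 0 + 32 = 32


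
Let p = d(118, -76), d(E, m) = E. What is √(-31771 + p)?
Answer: 3*I*√3517 ≈ 177.91*I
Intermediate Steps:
p = 118
√(-31771 + p) = √(-31771 + 118) = √(-31653) = 3*I*√3517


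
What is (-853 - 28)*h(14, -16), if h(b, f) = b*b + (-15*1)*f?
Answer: -384116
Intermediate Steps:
h(b, f) = b² - 15*f
(-853 - 28)*h(14, -16) = (-853 - 28)*(14² - 15*(-16)) = -881*(196 + 240) = -881*436 = -384116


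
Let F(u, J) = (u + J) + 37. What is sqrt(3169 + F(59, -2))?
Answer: sqrt(3263) ≈ 57.123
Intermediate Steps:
F(u, J) = 37 + J + u (F(u, J) = (J + u) + 37 = 37 + J + u)
sqrt(3169 + F(59, -2)) = sqrt(3169 + (37 - 2 + 59)) = sqrt(3169 + 94) = sqrt(3263)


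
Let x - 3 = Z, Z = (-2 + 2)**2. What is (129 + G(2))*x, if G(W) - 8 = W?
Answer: 417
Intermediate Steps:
Z = 0 (Z = 0**2 = 0)
G(W) = 8 + W
x = 3 (x = 3 + 0 = 3)
(129 + G(2))*x = (129 + (8 + 2))*3 = (129 + 10)*3 = 139*3 = 417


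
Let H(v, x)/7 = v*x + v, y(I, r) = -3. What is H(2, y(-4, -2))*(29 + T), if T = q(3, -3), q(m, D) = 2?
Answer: -868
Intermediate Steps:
H(v, x) = 7*v + 7*v*x (H(v, x) = 7*(v*x + v) = 7*(v + v*x) = 7*v + 7*v*x)
T = 2
H(2, y(-4, -2))*(29 + T) = (7*2*(1 - 3))*(29 + 2) = (7*2*(-2))*31 = -28*31 = -868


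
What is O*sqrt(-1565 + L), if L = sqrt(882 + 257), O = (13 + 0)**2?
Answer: 169*sqrt(-1565 + sqrt(1139)) ≈ 6613.2*I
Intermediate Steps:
O = 169 (O = 13**2 = 169)
L = sqrt(1139) ≈ 33.749
O*sqrt(-1565 + L) = 169*sqrt(-1565 + sqrt(1139))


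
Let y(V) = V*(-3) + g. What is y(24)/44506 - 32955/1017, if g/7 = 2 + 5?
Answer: -488906207/15087534 ≈ -32.405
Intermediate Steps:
g = 49 (g = 7*(2 + 5) = 7*7 = 49)
y(V) = 49 - 3*V (y(V) = V*(-3) + 49 = -3*V + 49 = 49 - 3*V)
y(24)/44506 - 32955/1017 = (49 - 3*24)/44506 - 32955/1017 = (49 - 72)*(1/44506) - 32955*1/1017 = -23*1/44506 - 10985/339 = -23/44506 - 10985/339 = -488906207/15087534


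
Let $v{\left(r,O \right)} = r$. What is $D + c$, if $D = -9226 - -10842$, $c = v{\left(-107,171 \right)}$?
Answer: $1509$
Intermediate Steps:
$c = -107$
$D = 1616$ ($D = -9226 + 10842 = 1616$)
$D + c = 1616 - 107 = 1509$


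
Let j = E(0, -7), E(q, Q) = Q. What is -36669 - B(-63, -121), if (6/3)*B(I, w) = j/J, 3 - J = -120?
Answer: -9020567/246 ≈ -36669.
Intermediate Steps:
j = -7
J = 123 (J = 3 - 1*(-120) = 3 + 120 = 123)
B(I, w) = -7/246 (B(I, w) = (-7/123)/2 = (-7*1/123)/2 = (½)*(-7/123) = -7/246)
-36669 - B(-63, -121) = -36669 - 1*(-7/246) = -36669 + 7/246 = -9020567/246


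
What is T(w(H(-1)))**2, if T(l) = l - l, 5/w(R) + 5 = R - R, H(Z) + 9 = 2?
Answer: 0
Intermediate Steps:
H(Z) = -7 (H(Z) = -9 + 2 = -7)
w(R) = -1 (w(R) = 5/(-5 + (R - R)) = 5/(-5 + 0) = 5/(-5) = 5*(-1/5) = -1)
T(l) = 0
T(w(H(-1)))**2 = 0**2 = 0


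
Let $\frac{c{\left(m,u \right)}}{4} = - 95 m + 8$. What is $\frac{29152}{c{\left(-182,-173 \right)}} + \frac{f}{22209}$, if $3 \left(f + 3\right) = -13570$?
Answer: $\frac{1547457}{7114283} \approx 0.21751$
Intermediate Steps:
$f = - \frac{13579}{3}$ ($f = -3 + \frac{1}{3} \left(-13570\right) = -3 - \frac{13570}{3} = - \frac{13579}{3} \approx -4526.3$)
$c{\left(m,u \right)} = 32 - 380 m$ ($c{\left(m,u \right)} = 4 \left(- 95 m + 8\right) = 4 \left(8 - 95 m\right) = 32 - 380 m$)
$\frac{29152}{c{\left(-182,-173 \right)}} + \frac{f}{22209} = \frac{29152}{32 - -69160} - \frac{13579}{3 \cdot 22209} = \frac{29152}{32 + 69160} - \frac{13579}{66627} = \frac{29152}{69192} - \frac{13579}{66627} = 29152 \cdot \frac{1}{69192} - \frac{13579}{66627} = \frac{3644}{8649} - \frac{13579}{66627} = \frac{1547457}{7114283}$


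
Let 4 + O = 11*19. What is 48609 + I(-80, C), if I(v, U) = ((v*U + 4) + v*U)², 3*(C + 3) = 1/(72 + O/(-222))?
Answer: 70246129302585/248976841 ≈ 2.8214e+5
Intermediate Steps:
O = 205 (O = -4 + 11*19 = -4 + 209 = 205)
C = -47263/15779 (C = -3 + 1/(3*(72 + 205/(-222))) = -3 + 1/(3*(72 + 205*(-1/222))) = -3 + 1/(3*(72 - 205/222)) = -3 + 1/(3*(15779/222)) = -3 + (⅓)*(222/15779) = -3 + 74/15779 = -47263/15779 ≈ -2.9953)
I(v, U) = (4 + 2*U*v)² (I(v, U) = ((U*v + 4) + U*v)² = ((4 + U*v) + U*v)² = (4 + 2*U*v)²)
48609 + I(-80, C) = 48609 + 4*(2 - 47263/15779*(-80))² = 48609 + 4*(2 + 3781040/15779)² = 48609 + 4*(3812598/15779)² = 48609 + 4*(14535903509604/248976841) = 48609 + 58143614038416/248976841 = 70246129302585/248976841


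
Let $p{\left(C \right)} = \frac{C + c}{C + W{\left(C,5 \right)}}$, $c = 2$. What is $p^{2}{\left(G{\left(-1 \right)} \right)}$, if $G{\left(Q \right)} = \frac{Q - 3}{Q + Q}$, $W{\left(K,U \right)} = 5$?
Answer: $\frac{16}{49} \approx 0.32653$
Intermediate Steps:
$G{\left(Q \right)} = \frac{-3 + Q}{2 Q}$
$p{\left(C \right)} = \frac{2 + C}{5 + C}$ ($p{\left(C \right)} = \frac{C + 2}{C + 5} = \frac{2 + C}{5 + C}$)
$p^{2}{\left(G{\left(-1 \right)} \right)} = \left(\frac{2 + \frac{-3 - 1}{2 \left(-1\right)}}{5 + \frac{-3 - 1}{2 \left(-1\right)}}\right)^{2} = \left(\frac{2 + \frac{1}{2} \left(-1\right) \left(-4\right)}{5 + \frac{1}{2} \left(-1\right) \left(-4\right)}\right)^{2} = \left(\frac{2 + 2}{5 + 2}\right)^{2} = \left(\frac{1}{7} \cdot 4\right)^{2} = \left(\frac{4}{7}\right)^{2} = \frac{16}{49}$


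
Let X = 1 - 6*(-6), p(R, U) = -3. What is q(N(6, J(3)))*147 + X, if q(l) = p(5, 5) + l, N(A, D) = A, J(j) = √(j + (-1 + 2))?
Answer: 478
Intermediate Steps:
J(j) = √(1 + j) (J(j) = √(j + 1) = √(1 + j))
q(l) = -3 + l
X = 37 (X = 1 + 36 = 37)
q(N(6, J(3)))*147 + X = (-3 + 6)*147 + 37 = 3*147 + 37 = 441 + 37 = 478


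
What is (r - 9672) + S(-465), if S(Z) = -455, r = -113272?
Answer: -123399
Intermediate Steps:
(r - 9672) + S(-465) = (-113272 - 9672) - 455 = -122944 - 455 = -123399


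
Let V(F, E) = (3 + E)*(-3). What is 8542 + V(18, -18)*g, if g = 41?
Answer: 10387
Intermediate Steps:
V(F, E) = -9 - 3*E
8542 + V(18, -18)*g = 8542 + (-9 - 3*(-18))*41 = 8542 + (-9 + 54)*41 = 8542 + 45*41 = 8542 + 1845 = 10387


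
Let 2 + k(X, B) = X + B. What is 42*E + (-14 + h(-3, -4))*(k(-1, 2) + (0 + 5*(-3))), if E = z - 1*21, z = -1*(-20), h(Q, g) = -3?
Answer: 230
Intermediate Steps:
k(X, B) = -2 + B + X (k(X, B) = -2 + (X + B) = -2 + (B + X) = -2 + B + X)
z = 20
E = -1 (E = 20 - 1*21 = 20 - 21 = -1)
42*E + (-14 + h(-3, -4))*(k(-1, 2) + (0 + 5*(-3))) = 42*(-1) + (-14 - 3)*((-2 + 2 - 1) + (0 + 5*(-3))) = -42 - 17*(-1 + (0 - 15)) = -42 - 17*(-1 - 15) = -42 - 17*(-16) = -42 + 272 = 230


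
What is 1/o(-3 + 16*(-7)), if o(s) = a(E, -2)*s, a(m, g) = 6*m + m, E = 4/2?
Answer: -1/1610 ≈ -0.00062112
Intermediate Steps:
E = 2 (E = 4*(1/2) = 2)
a(m, g) = 7*m
o(s) = 14*s (o(s) = (7*2)*s = 14*s)
1/o(-3 + 16*(-7)) = 1/(14*(-3 + 16*(-7))) = 1/(14*(-3 - 112)) = 1/(14*(-115)) = 1/(-1610) = -1/1610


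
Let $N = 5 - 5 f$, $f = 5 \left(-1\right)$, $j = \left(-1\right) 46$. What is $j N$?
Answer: $-1380$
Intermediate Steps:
$j = -46$
$f = -5$
$N = 30$ ($N = 5 - -25 = 5 + 25 = 30$)
$j N = \left(-46\right) 30 = -1380$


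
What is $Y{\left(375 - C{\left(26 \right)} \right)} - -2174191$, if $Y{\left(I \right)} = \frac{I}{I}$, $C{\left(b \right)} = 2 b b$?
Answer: $2174192$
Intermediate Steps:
$C{\left(b \right)} = 2 b^{2}$
$Y{\left(I \right)} = 1$
$Y{\left(375 - C{\left(26 \right)} \right)} - -2174191 = 1 - -2174191 = 1 + 2174191 = 2174192$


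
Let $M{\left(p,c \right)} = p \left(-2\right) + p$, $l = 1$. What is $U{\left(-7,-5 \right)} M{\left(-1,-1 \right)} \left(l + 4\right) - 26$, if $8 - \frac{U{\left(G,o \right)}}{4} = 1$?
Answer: $114$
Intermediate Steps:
$U{\left(G,o \right)} = 28$ ($U{\left(G,o \right)} = 32 - 4 = 28$)
$M{\left(p,c \right)} = - p$ ($M{\left(p,c \right)} = - 2 p + p = - p$)
$U{\left(-7,-5 \right)} M{\left(-1,-1 \right)} \left(l + 4\right) - 26 = 28 \left(-1\right) \left(-1\right) \left(1 + 4\right) - 26 = 28 \cdot 1 \cdot 5 - 26 = 28 \cdot 5 - 26 = 140 - 26 = 114$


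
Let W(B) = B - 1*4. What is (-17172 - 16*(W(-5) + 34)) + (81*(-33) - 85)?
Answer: -20330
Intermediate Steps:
W(B) = -4 + B (W(B) = B - 4 = -4 + B)
(-17172 - 16*(W(-5) + 34)) + (81*(-33) - 85) = (-17172 - 16*((-4 - 5) + 34)) + (81*(-33) - 85) = (-17172 - 16*(-9 + 34)) + (-2673 - 85) = (-17172 - 16*25) - 2758 = (-17172 - 400) - 2758 = -17572 - 2758 = -20330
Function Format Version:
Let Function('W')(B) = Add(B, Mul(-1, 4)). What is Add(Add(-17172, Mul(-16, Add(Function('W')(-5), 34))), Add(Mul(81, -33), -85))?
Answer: -20330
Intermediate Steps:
Function('W')(B) = Add(-4, B) (Function('W')(B) = Add(B, -4) = Add(-4, B))
Add(Add(-17172, Mul(-16, Add(Function('W')(-5), 34))), Add(Mul(81, -33), -85)) = Add(Add(-17172, Mul(-16, Add(Add(-4, -5), 34))), Add(Mul(81, -33), -85)) = Add(Add(-17172, Mul(-16, Add(-9, 34))), Add(-2673, -85)) = Add(Add(-17172, Mul(-16, 25)), -2758) = Add(Add(-17172, -400), -2758) = Add(-17572, -2758) = -20330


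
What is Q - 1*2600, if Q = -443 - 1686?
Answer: -4729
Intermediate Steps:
Q = -2129
Q - 1*2600 = -2129 - 1*2600 = -2129 - 2600 = -4729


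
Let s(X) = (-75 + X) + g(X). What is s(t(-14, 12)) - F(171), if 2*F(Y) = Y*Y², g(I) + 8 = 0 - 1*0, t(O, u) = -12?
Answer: -5000401/2 ≈ -2.5002e+6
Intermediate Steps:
g(I) = -8 (g(I) = -8 + (0 - 1*0) = -8 + (0 + 0) = -8 + 0 = -8)
F(Y) = Y³/2 (F(Y) = (Y*Y²)/2 = Y³/2)
s(X) = -83 + X (s(X) = (-75 + X) - 8 = -83 + X)
s(t(-14, 12)) - F(171) = (-83 - 12) - 171³/2 = -95 - 5000211/2 = -5000401/2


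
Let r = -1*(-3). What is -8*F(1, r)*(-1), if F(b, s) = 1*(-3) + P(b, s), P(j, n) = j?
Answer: -16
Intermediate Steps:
r = 3
F(b, s) = -3 + b (F(b, s) = 1*(-3) + b = -3 + b)
-8*F(1, r)*(-1) = -8*(-3 + 1)*(-1) = -8*(-2)*(-1) = 16*(-1) = -16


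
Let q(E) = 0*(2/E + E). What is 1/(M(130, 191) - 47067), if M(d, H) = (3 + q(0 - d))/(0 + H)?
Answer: -191/8989794 ≈ -2.1246e-5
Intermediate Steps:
q(E) = 0 (q(E) = 0*(E + 2/E) = 0)
M(d, H) = 3/H (M(d, H) = (3 + 0)/(0 + H) = 3/H)
1/(M(130, 191) - 47067) = 1/(3/191 - 47067) = 1/(-8989794/191) = -191/8989794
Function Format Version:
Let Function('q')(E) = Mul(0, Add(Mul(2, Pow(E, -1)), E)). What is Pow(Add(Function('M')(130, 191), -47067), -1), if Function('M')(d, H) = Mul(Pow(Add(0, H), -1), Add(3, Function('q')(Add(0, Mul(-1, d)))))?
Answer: Rational(-191, 8989794) ≈ -2.1246e-5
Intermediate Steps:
Function('q')(E) = 0 (Function('q')(E) = Mul(0, Add(E, Mul(2, Pow(E, -1)))) = 0)
Function('M')(d, H) = Mul(3, Pow(H, -1)) (Function('M')(d, H) = Mul(Pow(Add(0, H), -1), Add(3, 0)) = Mul(Pow(H, -1), 3) = Mul(3, Pow(H, -1)))
Pow(Add(Function('M')(130, 191), -47067), -1) = Pow(Add(Mul(3, Pow(191, -1)), -47067), -1) = Pow(Add(Mul(3, Rational(1, 191)), -47067), -1) = Pow(Add(Rational(3, 191), -47067), -1) = Pow(Rational(-8989794, 191), -1) = Rational(-191, 8989794)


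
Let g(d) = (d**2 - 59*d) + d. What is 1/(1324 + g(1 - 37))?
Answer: 1/4708 ≈ 0.00021240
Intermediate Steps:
g(d) = d**2 - 58*d
1/(1324 + g(1 - 37)) = 1/(1324 + (1 - 37)*(-58 + (1 - 37))) = 1/(1324 - 36*(-58 - 36)) = 1/(1324 - 36*(-94)) = 1/(1324 + 3384) = 1/4708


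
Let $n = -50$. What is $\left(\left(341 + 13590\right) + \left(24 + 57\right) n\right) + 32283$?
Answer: $42164$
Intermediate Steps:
$\left(\left(341 + 13590\right) + \left(24 + 57\right) n\right) + 32283 = \left(\left(341 + 13590\right) + \left(24 + 57\right) \left(-50\right)\right) + 32283 = \left(13931 + 81 \left(-50\right)\right) + 32283 = \left(13931 - 4050\right) + 32283 = 9881 + 32283 = 42164$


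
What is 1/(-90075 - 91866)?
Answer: -1/181941 ≈ -5.4963e-6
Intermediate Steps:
1/(-90075 - 91866) = 1/(-181941) = -1/181941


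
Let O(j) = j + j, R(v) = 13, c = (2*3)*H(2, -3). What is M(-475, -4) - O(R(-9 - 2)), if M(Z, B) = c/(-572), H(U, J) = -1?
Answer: -7433/286 ≈ -25.990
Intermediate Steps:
c = -6 (c = (2*3)*(-1) = 6*(-1) = -6)
M(Z, B) = 3/286 (M(Z, B) = -6/(-572) = -6*(-1/572) = 3/286)
O(j) = 2*j
M(-475, -4) - O(R(-9 - 2)) = 3/286 - 2*13 = 3/286 - 1*26 = 3/286 - 26 = -7433/286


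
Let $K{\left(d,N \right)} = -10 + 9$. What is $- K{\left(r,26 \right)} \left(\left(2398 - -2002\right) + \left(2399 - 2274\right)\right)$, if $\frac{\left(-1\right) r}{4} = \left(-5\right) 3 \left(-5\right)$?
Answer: $4525$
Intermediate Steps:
$r = -300$ ($r = - 4 \left(-5\right) 3 \left(-5\right) = - 4 \left(\left(-15\right) \left(-5\right)\right) = \left(-4\right) 75 = -300$)
$K{\left(d,N \right)} = -1$
$- K{\left(r,26 \right)} \left(\left(2398 - -2002\right) + \left(2399 - 2274\right)\right) = - \left(-1\right) \left(\left(2398 - -2002\right) + \left(2399 - 2274\right)\right) = - \left(-1\right) \left(\left(2398 + 2002\right) + \left(2399 - 2274\right)\right) = - \left(-1\right) \left(4400 + 125\right) = - \left(-1\right) 4525 = \left(-1\right) \left(-4525\right) = 4525$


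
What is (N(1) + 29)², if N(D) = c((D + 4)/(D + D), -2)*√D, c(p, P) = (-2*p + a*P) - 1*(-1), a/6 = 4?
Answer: 529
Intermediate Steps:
a = 24 (a = 6*4 = 24)
c(p, P) = 1 - 2*p + 24*P (c(p, P) = (-2*p + 24*P) - 1*(-1) = (-2*p + 24*P) + 1 = 1 - 2*p + 24*P)
N(D) = √D*(-47 - (4 + D)/D) (N(D) = (1 - 2*(D + 4)/(D + D) + 24*(-2))*√D = (1 - 2*(4 + D)/(2*D) - 48)*√D = (1 - 2*(4 + D)*1/(2*D) - 48)*√D = (1 - (4 + D)/D - 48)*√D = (-47 - (4 + D)/D)*√D = √D*(-47 - (4 + D)/D))
(N(1) + 29)² = (4*(-1 - 12*1)/√1 + 29)² = (4*1*(-1 - 12) + 29)² = (4*1*(-13) + 29)² = (-52 + 29)² = (-23)² = 529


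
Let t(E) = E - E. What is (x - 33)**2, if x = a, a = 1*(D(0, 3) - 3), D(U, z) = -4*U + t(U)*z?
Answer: 1296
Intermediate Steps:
t(E) = 0
D(U, z) = -4*U (D(U, z) = -4*U + 0*z = -4*U + 0 = -4*U)
a = -3 (a = 1*(-4*0 - 3) = 1*(0 - 3) = 1*(-3) = -3)
x = -3
(x - 33)**2 = (-3 - 33)**2 = (-36)**2 = 1296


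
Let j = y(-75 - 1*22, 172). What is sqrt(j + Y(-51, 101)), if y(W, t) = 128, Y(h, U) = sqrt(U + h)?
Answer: sqrt(128 + 5*sqrt(2)) ≈ 11.622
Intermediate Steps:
j = 128
sqrt(j + Y(-51, 101)) = sqrt(128 + sqrt(101 - 51)) = sqrt(128 + sqrt(50)) = sqrt(128 + 5*sqrt(2))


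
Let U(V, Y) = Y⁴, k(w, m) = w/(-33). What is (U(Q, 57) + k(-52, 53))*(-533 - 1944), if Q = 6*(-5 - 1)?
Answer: -862858206545/33 ≈ -2.6147e+10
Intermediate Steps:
Q = -36 (Q = 6*(-6) = -36)
k(w, m) = -w/33 (k(w, m) = w*(-1/33) = -w/33)
(U(Q, 57) + k(-52, 53))*(-533 - 1944) = (57⁴ - 1/33*(-52))*(-533 - 1944) = (10556001 + 52/33)*(-2477) = (348348085/33)*(-2477) = -862858206545/33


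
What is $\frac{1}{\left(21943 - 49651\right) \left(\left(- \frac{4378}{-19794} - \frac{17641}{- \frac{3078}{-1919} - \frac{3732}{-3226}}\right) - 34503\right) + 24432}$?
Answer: $\frac{123649819}{140104605785830943} \approx 8.8255 \cdot 10^{-10}$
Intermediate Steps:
$\frac{1}{\left(21943 - 49651\right) \left(\left(- \frac{4378}{-19794} - \frac{17641}{- \frac{3078}{-1919} - \frac{3732}{-3226}}\right) - 34503\right) + 24432} = \frac{1}{- 27708 \left(\left(\left(-4378\right) \left(- \frac{1}{19794}\right) - \frac{17641}{\left(-3078\right) \left(- \frac{1}{1919}\right) - - \frac{1866}{1613}}\right) - 34503\right) + 24432} = \frac{1}{- 27708 \left(\left(\frac{2189}{9897} - \frac{17641}{\frac{162}{101} + \frac{1866}{1613}}\right) - 34503\right) + 24432} = \frac{1}{- 27708 \left(\left(\frac{2189}{9897} - \frac{17641}{\frac{449772}{162913}}\right) - 34503\right) + 24432} = \frac{1}{- 27708 \left(\left(\frac{2189}{9897} - \frac{2873948233}{449772}\right) - 34503\right) + 24432} = \frac{1}{- 27708 \left(- \frac{9480827037031}{1483797828} - 34503\right) + 24432} = \frac{1}{\left(-27708\right) \left(- \frac{60676303496515}{1483797828}\right) + 24432} = \frac{1}{\frac{140101584773453135}{123649819} + 24432} = \frac{1}{\frac{140104605785830943}{123649819}} = \frac{123649819}{140104605785830943}$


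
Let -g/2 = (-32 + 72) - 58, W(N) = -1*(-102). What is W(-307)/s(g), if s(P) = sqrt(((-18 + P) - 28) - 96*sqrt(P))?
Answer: -51*I*sqrt(586)/293 ≈ -4.2136*I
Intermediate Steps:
W(N) = 102
g = 36 (g = -2*((-32 + 72) - 58) = -2*(40 - 58) = -2*(-18) = 36)
s(P) = sqrt(-46 + P - 96*sqrt(P)) (s(P) = sqrt((-46 + P) - 96*sqrt(P)) = sqrt(-46 + P - 96*sqrt(P)))
W(-307)/s(g) = 102/(sqrt(-46 + 36 - 96*sqrt(36))) = 102/(sqrt(-46 + 36 - 96*6)) = 102/(sqrt(-46 + 36 - 576)) = 102/(sqrt(-586)) = 102/((I*sqrt(586))) = 102*(-I*sqrt(586)/586) = -51*I*sqrt(586)/293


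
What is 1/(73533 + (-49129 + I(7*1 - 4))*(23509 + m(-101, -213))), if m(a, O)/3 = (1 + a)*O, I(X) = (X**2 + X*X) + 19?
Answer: -1/4291009095 ≈ -2.3305e-10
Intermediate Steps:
I(X) = 19 + 2*X**2 (I(X) = (X**2 + X**2) + 19 = 2*X**2 + 19 = 19 + 2*X**2)
m(a, O) = 3*O*(1 + a) (m(a, O) = 3*((1 + a)*O) = 3*(O*(1 + a)) = 3*O*(1 + a))
1/(73533 + (-49129 + I(7*1 - 4))*(23509 + m(-101, -213))) = 1/(73533 + (-49129 + (19 + 2*(7*1 - 4)**2))*(23509 + 3*(-213)*(1 - 101))) = 1/(73533 + (-49129 + (19 + 2*(7 - 4)**2))*(23509 + 3*(-213)*(-100))) = 1/(73533 + (-49129 + (19 + 2*3**2))*(23509 + 63900)) = 1/(73533 + (-49129 + (19 + 2*9))*87409) = 1/(73533 + (-49129 + (19 + 18))*87409) = 1/(73533 + (-49129 + 37)*87409) = 1/(73533 - 49092*87409) = 1/(73533 - 4291082628) = 1/(-4291009095) = -1/4291009095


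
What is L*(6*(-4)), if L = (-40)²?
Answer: -38400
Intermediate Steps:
L = 1600
L*(6*(-4)) = 1600*(6*(-4)) = 1600*(-24) = -38400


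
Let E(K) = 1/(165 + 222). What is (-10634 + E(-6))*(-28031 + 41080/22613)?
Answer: 869470572761837/2917077 ≈ 2.9806e+8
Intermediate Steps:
E(K) = 1/387
(-10634 + E(-6))*(-28031 + 41080/22613) = (-10634 + 1/387)*(-28031 + 41080/22613) = -4115357*(-28031 + 41080*(1/22613))/387 = -4115357*(-28031 + 41080/22613)/387 = -4115357/387*(-633823923/22613) = 869470572761837/2917077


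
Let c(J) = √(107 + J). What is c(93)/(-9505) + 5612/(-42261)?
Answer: -5612/42261 - 2*√2/1901 ≈ -0.13428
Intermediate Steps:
c(93)/(-9505) + 5612/(-42261) = √(107 + 93)/(-9505) + 5612/(-42261) = √200*(-1/9505) + 5612*(-1/42261) = (10*√2)*(-1/9505) - 5612/42261 = -2*√2/1901 - 5612/42261 = -5612/42261 - 2*√2/1901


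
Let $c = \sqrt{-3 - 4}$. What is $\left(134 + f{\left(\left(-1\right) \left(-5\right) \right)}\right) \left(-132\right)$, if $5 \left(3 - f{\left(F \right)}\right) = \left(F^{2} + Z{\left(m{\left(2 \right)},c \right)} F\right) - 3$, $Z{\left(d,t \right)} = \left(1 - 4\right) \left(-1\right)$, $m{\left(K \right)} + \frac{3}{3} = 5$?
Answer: $- \frac{85536}{5} \approx -17107.0$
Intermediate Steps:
$c = i \sqrt{7}$ ($c = \sqrt{-7} = i \sqrt{7} \approx 2.6458 i$)
$m{\left(K \right)} = 4$ ($m{\left(K \right)} = -1 + 5 = 4$)
$Z{\left(d,t \right)} = 3$ ($Z{\left(d,t \right)} = \left(-3\right) \left(-1\right) = 3$)
$f{\left(F \right)} = \frac{18}{5} - \frac{3 F}{5} - \frac{F^{2}}{5}$ ($f{\left(F \right)} = 3 - \frac{\left(F^{2} + 3 F\right) - 3}{5} = 3 - \frac{-3 + F^{2} + 3 F}{5} = 3 - \left(- \frac{3}{5} + \frac{F^{2}}{5} + \frac{3 F}{5}\right) = \frac{18}{5} - \frac{3 F}{5} - \frac{F^{2}}{5}$)
$\left(134 + f{\left(\left(-1\right) \left(-5\right) \right)}\right) \left(-132\right) = \left(134 - \left(- \frac{18}{5} + 5 + \frac{3}{5} \left(-1\right) \left(-5\right)\right)\right) \left(-132\right) = \left(134 - \left(- \frac{3}{5} + 5\right)\right) \left(-132\right) = \left(134 - \frac{22}{5}\right) \left(-132\right) = \frac{648}{5} \left(-132\right) = - \frac{85536}{5}$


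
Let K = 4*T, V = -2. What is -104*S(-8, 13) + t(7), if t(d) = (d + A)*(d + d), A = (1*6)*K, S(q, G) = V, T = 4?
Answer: 1650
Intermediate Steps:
K = 16 (K = 4*4 = 16)
S(q, G) = -2
A = 96 (A = (1*6)*16 = 6*16 = 96)
t(d) = 2*d*(96 + d) (t(d) = (d + 96)*(d + d) = (96 + d)*(2*d) = 2*d*(96 + d))
-104*S(-8, 13) + t(7) = -104*(-2) + 2*7*(96 + 7) = 208 + 2*7*103 = 208 + 1442 = 1650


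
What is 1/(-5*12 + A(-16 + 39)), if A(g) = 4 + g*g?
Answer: 1/473 ≈ 0.0021142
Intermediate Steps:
A(g) = 4 + g**2
1/(-5*12 + A(-16 + 39)) = 1/(-5*12 + (4 + (-16 + 39)**2)) = 1/(-60 + (4 + 23**2)) = 1/(-60 + (4 + 529)) = 1/(-60 + 533) = 1/473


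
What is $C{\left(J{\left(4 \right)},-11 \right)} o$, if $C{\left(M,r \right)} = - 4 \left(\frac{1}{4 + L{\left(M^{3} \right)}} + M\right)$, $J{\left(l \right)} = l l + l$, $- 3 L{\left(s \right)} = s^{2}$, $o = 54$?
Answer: $- \frac{69119986878}{15999997} \approx -4320.0$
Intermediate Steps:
$L{\left(s \right)} = - \frac{s^{2}}{3}$
$J{\left(l \right)} = l + l^{2}$ ($J{\left(l \right)} = l^{2} + l = l + l^{2}$)
$C{\left(M,r \right)} = - 4 M - \frac{4}{4 - \frac{M^{6}}{3}}$ ($C{\left(M,r \right)} = - 4 \left(\frac{1}{4 - \frac{\left(M^{3}\right)^{2}}{3}} + M\right) = - 4 \left(\frac{1}{4 - \frac{M^{6}}{3}} + M\right) = - 4 \left(M + \frac{1}{4 - \frac{M^{6}}{3}}\right) = - 4 M - \frac{4}{4 - \frac{M^{6}}{3}}$)
$C{\left(J{\left(4 \right)},-11 \right)} o = \frac{4 \left(3 - \left(4 \left(1 + 4\right)\right)^{7} + 12 \cdot 4 \left(1 + 4\right)\right)}{-12 + \left(4 \left(1 + 4\right)\right)^{6}} \cdot 54 = \frac{4 \left(3 - \left(4 \cdot 5\right)^{7} + 12 \cdot 4 \cdot 5\right)}{-12 + \left(4 \cdot 5\right)^{6}} \cdot 54 = \frac{4 \left(3 - 20^{7} + 12 \cdot 20\right)}{-12 + 20^{6}} \cdot 54 = \frac{4 \left(3 - 1280000000 + 240\right)}{-12 + 64000000} \cdot 54 = \frac{4 \left(3 - 1280000000 + 240\right)}{63999988} \cdot 54 = 4 \cdot \frac{1}{63999988} \left(-1279999757\right) 54 = \left(- \frac{1279999757}{15999997}\right) 54 = - \frac{69119986878}{15999997}$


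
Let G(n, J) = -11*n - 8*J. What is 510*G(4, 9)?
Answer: -59160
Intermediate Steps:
510*G(4, 9) = 510*(-11*4 - 8*9) = 510*(-44 - 72) = 510*(-116) = -59160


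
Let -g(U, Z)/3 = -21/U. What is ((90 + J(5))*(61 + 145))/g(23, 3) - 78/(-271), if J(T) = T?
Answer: 121984724/17073 ≈ 7144.9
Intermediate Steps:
g(U, Z) = 63/U (g(U, Z) = -(-63)/U = 63/U)
((90 + J(5))*(61 + 145))/g(23, 3) - 78/(-271) = ((90 + 5)*(61 + 145))/((63/23)) - 78/(-271) = (95*206)/((63*(1/23))) - 78*(-1/271) = 19570/(63/23) + 78/271 = 19570*(23/63) + 78/271 = 450110/63 + 78/271 = 121984724/17073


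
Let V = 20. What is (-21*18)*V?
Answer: -7560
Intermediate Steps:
(-21*18)*V = -21*18*20 = -378*20 = -7560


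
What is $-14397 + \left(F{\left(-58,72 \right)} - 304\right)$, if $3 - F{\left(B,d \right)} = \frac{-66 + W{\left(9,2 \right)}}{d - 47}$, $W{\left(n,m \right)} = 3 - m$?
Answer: $- \frac{73477}{5} \approx -14695.0$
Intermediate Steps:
$F{\left(B,d \right)} = 3 + \frac{65}{-47 + d}$ ($F{\left(B,d \right)} = 3 - \frac{-66 + \left(3 - 2\right)}{d - 47} = 3 - \frac{-66 + \left(3 - 2\right)}{-47 + d} = 3 - \frac{-66 + 1}{-47 + d} = 3 - - \frac{65}{-47 + d} = 3 + \frac{65}{-47 + d}$)
$-14397 + \left(F{\left(-58,72 \right)} - 304\right) = -14397 - \left(304 - \frac{-76 + 3 \cdot 72}{-47 + 72}\right) = -14397 - \left(304 - \frac{-76 + 216}{25}\right) = -14397 + \left(\frac{1}{25} \cdot 140 - 304\right) = -14397 + \left(\frac{28}{5} - 304\right) = -14397 - \frac{1492}{5} = - \frac{73477}{5}$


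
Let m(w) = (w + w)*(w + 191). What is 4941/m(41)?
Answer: 4941/19024 ≈ 0.25972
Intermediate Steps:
m(w) = 2*w*(191 + w) (m(w) = (2*w)*(191 + w) = 2*w*(191 + w))
4941/m(41) = 4941/((2*41*(191 + 41))) = 4941/((2*41*232)) = 4941/19024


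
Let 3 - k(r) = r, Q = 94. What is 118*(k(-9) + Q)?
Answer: 12508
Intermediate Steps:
k(r) = 3 - r
118*(k(-9) + Q) = 118*((3 - 1*(-9)) + 94) = 118*((3 + 9) + 94) = 118*(12 + 94) = 118*106 = 12508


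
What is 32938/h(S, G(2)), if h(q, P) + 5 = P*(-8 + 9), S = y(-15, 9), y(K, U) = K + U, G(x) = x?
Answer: -32938/3 ≈ -10979.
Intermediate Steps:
S = -6 (S = -15 + 9 = -6)
h(q, P) = -5 + P (h(q, P) = -5 + P*(-8 + 9) = -5 + P*1 = -5 + P)
32938/h(S, G(2)) = 32938/(-5 + 2) = 32938/(-3) = 32938*(-1/3) = -32938/3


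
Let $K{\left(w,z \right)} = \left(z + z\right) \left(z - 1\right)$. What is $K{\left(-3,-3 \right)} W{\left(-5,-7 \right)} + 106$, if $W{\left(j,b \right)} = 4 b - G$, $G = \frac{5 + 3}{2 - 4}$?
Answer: $-470$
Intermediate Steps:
$G = -4$ ($G = \frac{8}{-2} = 8 \left(- \frac{1}{2}\right) = -4$)
$W{\left(j,b \right)} = 4 + 4 b$ ($W{\left(j,b \right)} = 4 b - -4 = 4 b + 4 = 4 + 4 b$)
$K{\left(w,z \right)} = 2 z \left(-1 + z\right)$
$K{\left(-3,-3 \right)} W{\left(-5,-7 \right)} + 106 = 2 \left(-3\right) \left(-1 - 3\right) \left(4 + 4 \left(-7\right)\right) + 106 = 2 \left(-3\right) \left(-4\right) \left(4 - 28\right) + 106 = 24 \left(-24\right) + 106 = -576 + 106 = -470$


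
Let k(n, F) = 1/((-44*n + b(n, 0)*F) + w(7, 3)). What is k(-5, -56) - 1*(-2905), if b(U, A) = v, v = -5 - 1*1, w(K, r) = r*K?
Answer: 1676186/577 ≈ 2905.0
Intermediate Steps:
w(K, r) = K*r
v = -6 (v = -5 - 1 = -6)
b(U, A) = -6
k(n, F) = 1/(21 - 44*n - 6*F) (k(n, F) = 1/((-44*n - 6*F) + 7*3) = 1/((-44*n - 6*F) + 21) = 1/(21 - 44*n - 6*F))
k(-5, -56) - 1*(-2905) = 1/(21 - 44*(-5) - 6*(-56)) - 1*(-2905) = 1/(21 + 220 + 336) + 2905 = 1/577 + 2905 = 1676186/577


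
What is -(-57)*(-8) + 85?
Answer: -371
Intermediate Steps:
-(-57)*(-8) + 85 = -57*8 + 85 = -456 + 85 = -371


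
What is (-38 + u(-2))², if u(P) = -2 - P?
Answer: 1444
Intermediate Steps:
(-38 + u(-2))² = (-38 + (-2 - 1*(-2)))² = (-38 + (-2 + 2))² = (-38 + 0)² = (-38)² = 1444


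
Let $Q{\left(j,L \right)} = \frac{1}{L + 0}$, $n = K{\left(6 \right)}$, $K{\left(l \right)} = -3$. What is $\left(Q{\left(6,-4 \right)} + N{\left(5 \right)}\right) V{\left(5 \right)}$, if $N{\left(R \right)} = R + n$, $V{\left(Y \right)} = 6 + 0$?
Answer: $\frac{21}{2} \approx 10.5$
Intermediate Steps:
$n = -3$
$V{\left(Y \right)} = 6$
$N{\left(R \right)} = -3 + R$ ($N{\left(R \right)} = R - 3 = -3 + R$)
$Q{\left(j,L \right)} = \frac{1}{L}$
$\left(Q{\left(6,-4 \right)} + N{\left(5 \right)}\right) V{\left(5 \right)} = \left(\frac{1}{-4} + \left(-3 + 5\right)\right) 6 = \left(- \frac{1}{4} + 2\right) 6 = \frac{7}{4} \cdot 6 = \frac{21}{2}$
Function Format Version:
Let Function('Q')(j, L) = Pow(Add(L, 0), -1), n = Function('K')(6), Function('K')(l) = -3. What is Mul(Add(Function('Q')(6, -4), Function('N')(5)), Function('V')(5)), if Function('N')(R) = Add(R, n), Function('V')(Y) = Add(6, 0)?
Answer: Rational(21, 2) ≈ 10.500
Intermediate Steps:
n = -3
Function('V')(Y) = 6
Function('N')(R) = Add(-3, R) (Function('N')(R) = Add(R, -3) = Add(-3, R))
Function('Q')(j, L) = Pow(L, -1)
Mul(Add(Function('Q')(6, -4), Function('N')(5)), Function('V')(5)) = Mul(Add(Pow(-4, -1), Add(-3, 5)), 6) = Mul(Add(Rational(-1, 4), 2), 6) = Mul(Rational(7, 4), 6) = Rational(21, 2)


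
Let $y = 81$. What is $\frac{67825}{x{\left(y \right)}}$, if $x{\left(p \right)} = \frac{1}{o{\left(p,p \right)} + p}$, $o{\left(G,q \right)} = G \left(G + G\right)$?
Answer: $895493475$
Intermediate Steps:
$o{\left(G,q \right)} = 2 G^{2}$ ($o{\left(G,q \right)} = G 2 G = 2 G^{2}$)
$x{\left(p \right)} = \frac{1}{p + 2 p^{2}}$ ($x{\left(p \right)} = \frac{1}{2 p^{2} + p} = \frac{1}{p + 2 p^{2}}$)
$\frac{67825}{x{\left(y \right)}} = \frac{67825}{\frac{1}{81} \frac{1}{1 + 2 \cdot 81}} = \frac{67825}{\frac{1}{81} \frac{1}{1 + 162}} = \frac{67825}{\frac{1}{81} \cdot \frac{1}{163}} = 67825 \frac{1}{\frac{1}{13203}} = 67825 \cdot 13203 = 895493475$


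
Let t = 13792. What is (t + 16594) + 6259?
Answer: 36645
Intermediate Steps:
(t + 16594) + 6259 = (13792 + 16594) + 6259 = 30386 + 6259 = 36645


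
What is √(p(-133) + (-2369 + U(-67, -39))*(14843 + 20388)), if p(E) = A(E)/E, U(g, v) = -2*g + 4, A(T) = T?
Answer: 2*I*√19650090 ≈ 8865.7*I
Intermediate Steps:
U(g, v) = 4 - 2*g
p(E) = 1 (p(E) = E/E = 1)
√(p(-133) + (-2369 + U(-67, -39))*(14843 + 20388)) = √(1 + (-2369 + (4 - 2*(-67)))*(14843 + 20388)) = √(1 + (-2369 + (4 + 134))*35231) = √(1 + (-2369 + 138)*35231) = √(1 - 2231*35231) = √(1 - 78600361) = √(-78600360) = 2*I*√19650090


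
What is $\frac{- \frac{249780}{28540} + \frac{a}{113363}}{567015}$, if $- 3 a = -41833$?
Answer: $- \frac{837535166}{55035270061209} \approx -1.5218 \cdot 10^{-5}$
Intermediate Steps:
$a = \frac{41833}{3}$ ($a = \left(- \frac{1}{3}\right) \left(-41833\right) = \frac{41833}{3} \approx 13944.0$)
$\frac{- \frac{249780}{28540} + \frac{a}{113363}}{567015} = \frac{- \frac{249780}{28540} + \frac{41833}{3 \cdot 113363}}{567015} = \left(\left(-249780\right) \frac{1}{28540} + \frac{41833}{3} \cdot \frac{1}{113363}\right) \frac{1}{567015} = \left(- \frac{12489}{1427} + \frac{41833}{340089}\right) \frac{1}{567015} = \left(- \frac{4187675830}{485307003}\right) \frac{1}{567015} = - \frac{837535166}{55035270061209}$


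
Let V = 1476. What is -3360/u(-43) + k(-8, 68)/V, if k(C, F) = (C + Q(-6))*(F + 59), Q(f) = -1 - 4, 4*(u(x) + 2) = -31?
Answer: 6591017/19188 ≈ 343.50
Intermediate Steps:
u(x) = -39/4 (u(x) = -2 + (¼)*(-31) = -2 - 31/4 = -39/4)
Q(f) = -5
k(C, F) = (-5 + C)*(59 + F) (k(C, F) = (C - 5)*(F + 59) = (-5 + C)*(59 + F))
-3360/u(-43) + k(-8, 68)/V = -3360/(-39/4) + (-295 - 5*68 + 59*(-8) - 8*68)/1476 = -3360*(-4/39) + (-295 - 340 - 472 - 544)*(1/1476) = 4480/13 - 1651*1/1476 = 4480/13 - 1651/1476 = 6591017/19188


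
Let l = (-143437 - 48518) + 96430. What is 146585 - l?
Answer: 242110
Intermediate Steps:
l = -95525 (l = -191955 + 96430 = -95525)
146585 - l = 146585 - 1*(-95525) = 146585 + 95525 = 242110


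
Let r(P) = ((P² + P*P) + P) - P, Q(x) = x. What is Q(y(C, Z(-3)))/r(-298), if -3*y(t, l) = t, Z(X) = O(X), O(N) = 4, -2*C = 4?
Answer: 1/266412 ≈ 3.7536e-6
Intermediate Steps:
C = -2 (C = -½*4 = -2)
Z(X) = 4
y(t, l) = -t/3
r(P) = 2*P² (r(P) = ((P² + P²) + P) - P = (2*P² + P) - P = (P + 2*P²) - P = 2*P²)
Q(y(C, Z(-3)))/r(-298) = (-⅓*(-2))/((2*(-298)²)) = 2/(3*((2*88804))) = (⅔)/177608 = (⅔)*(1/177608) = 1/266412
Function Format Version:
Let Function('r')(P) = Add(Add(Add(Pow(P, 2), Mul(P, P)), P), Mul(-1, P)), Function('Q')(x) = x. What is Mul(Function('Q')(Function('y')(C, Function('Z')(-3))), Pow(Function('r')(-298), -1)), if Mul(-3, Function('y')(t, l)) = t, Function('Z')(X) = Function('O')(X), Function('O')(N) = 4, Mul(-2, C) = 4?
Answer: Rational(1, 266412) ≈ 3.7536e-6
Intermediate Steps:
C = -2 (C = Mul(Rational(-1, 2), 4) = -2)
Function('Z')(X) = 4
Function('y')(t, l) = Mul(Rational(-1, 3), t)
Function('r')(P) = Mul(2, Pow(P, 2)) (Function('r')(P) = Add(Add(Add(Pow(P, 2), Pow(P, 2)), P), Mul(-1, P)) = Add(Add(Mul(2, Pow(P, 2)), P), Mul(-1, P)) = Add(Add(P, Mul(2, Pow(P, 2))), Mul(-1, P)) = Mul(2, Pow(P, 2)))
Mul(Function('Q')(Function('y')(C, Function('Z')(-3))), Pow(Function('r')(-298), -1)) = Mul(Mul(Rational(-1, 3), -2), Pow(Mul(2, Pow(-298, 2)), -1)) = Mul(Rational(2, 3), Pow(Mul(2, 88804), -1)) = Mul(Rational(2, 3), Pow(177608, -1)) = Mul(Rational(2, 3), Rational(1, 177608)) = Rational(1, 266412)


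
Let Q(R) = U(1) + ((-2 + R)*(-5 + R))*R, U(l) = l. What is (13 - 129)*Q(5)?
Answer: -116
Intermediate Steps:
Q(R) = 1 + R*(-5 + R)*(-2 + R) (Q(R) = 1 + ((-2 + R)*(-5 + R))*R = 1 + ((-5 + R)*(-2 + R))*R = 1 + R*(-5 + R)*(-2 + R))
(13 - 129)*Q(5) = (13 - 129)*(1 + 5³ - 7*5² + 10*5) = -116*(1 + 125 - 7*25 + 50) = -116*(1 + 125 - 175 + 50) = -116*1 = -116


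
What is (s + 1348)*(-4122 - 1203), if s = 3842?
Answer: -27636750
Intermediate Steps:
(s + 1348)*(-4122 - 1203) = (3842 + 1348)*(-4122 - 1203) = 5190*(-5325) = -27636750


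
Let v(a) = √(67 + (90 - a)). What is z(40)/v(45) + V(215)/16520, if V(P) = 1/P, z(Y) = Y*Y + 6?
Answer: 1/3551800 + 803*√7/14 ≈ 151.75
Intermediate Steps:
z(Y) = 6 + Y² (z(Y) = Y² + 6 = 6 + Y²)
v(a) = √(157 - a)
z(40)/v(45) + V(215)/16520 = (6 + 40²)/(√(157 - 1*45)) + 1/(215*16520) = (6 + 1600)/(√(157 - 45)) + (1/215)*(1/16520) = 1606/(√112) + 1/3551800 = 1606/((4*√7)) + 1/3551800 = 1606*(√7/28) + 1/3551800 = 803*√7/14 + 1/3551800 = 1/3551800 + 803*√7/14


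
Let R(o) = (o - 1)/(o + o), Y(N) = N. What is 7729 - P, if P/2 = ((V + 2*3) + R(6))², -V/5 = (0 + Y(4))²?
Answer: -223201/72 ≈ -3100.0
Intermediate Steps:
V = -80 (V = -5*(0 + 4)² = -5*4² = -5*16 = -80)
R(o) = (-1 + o)/(2*o) (R(o) = (-1 + o)/((2*o)) = (-1 + o)*(1/(2*o)) = (-1 + o)/(2*o))
P = 779689/72 (P = 2*((-80 + 2*3) + (½)*(-1 + 6)/6)² = 2*((-80 + 6) + (½)*(⅙)*5)² = 2*(-74 + 5/12)² = 2*(-883/12)² = 2*(779689/144) = 779689/72 ≈ 10829.)
7729 - P = 7729 - 1*779689/72 = 7729 - 779689/72 = -223201/72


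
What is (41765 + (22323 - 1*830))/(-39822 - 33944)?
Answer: -31629/36883 ≈ -0.85755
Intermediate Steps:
(41765 + (22323 - 1*830))/(-39822 - 33944) = (41765 + (22323 - 830))/(-73766) = (41765 + 21493)*(-1/73766) = 63258*(-1/73766) = -31629/36883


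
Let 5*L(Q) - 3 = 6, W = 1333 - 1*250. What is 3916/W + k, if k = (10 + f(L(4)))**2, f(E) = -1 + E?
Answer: 3255928/27075 ≈ 120.26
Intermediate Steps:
W = 1083 (W = 1333 - 250 = 1083)
L(Q) = 9/5 (L(Q) = 3/5 + (1/5)*6 = 3/5 + 6/5 = 9/5)
k = 2916/25 (k = (10 + (-1 + 9/5))**2 = (10 + 4/5)**2 = (54/5)**2 = 2916/25 ≈ 116.64)
3916/W + k = 3916/1083 + 2916/25 = 3255928/27075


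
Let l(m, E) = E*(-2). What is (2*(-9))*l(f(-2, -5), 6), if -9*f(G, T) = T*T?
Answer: 216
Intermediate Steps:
f(G, T) = -T**2/9 (f(G, T) = -T*T/9 = -T**2/9)
l(m, E) = -2*E
(2*(-9))*l(f(-2, -5), 6) = (2*(-9))*(-2*6) = -18*(-12) = 216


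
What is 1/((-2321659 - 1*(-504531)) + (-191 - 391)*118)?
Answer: -1/1885804 ≈ -5.3028e-7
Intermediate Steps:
1/((-2321659 - 1*(-504531)) + (-191 - 391)*118) = 1/((-2321659 + 504531) - 582*118) = 1/(-1817128 - 68676) = 1/(-1885804) = -1/1885804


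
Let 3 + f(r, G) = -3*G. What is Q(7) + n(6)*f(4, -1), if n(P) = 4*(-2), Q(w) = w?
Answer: 7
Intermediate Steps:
n(P) = -8
f(r, G) = -3 - 3*G
Q(7) + n(6)*f(4, -1) = 7 - 8*(-3 - 3*(-1)) = 7 - 8*(-3 + 3) = 7 - 8*0 = 7 + 0 = 7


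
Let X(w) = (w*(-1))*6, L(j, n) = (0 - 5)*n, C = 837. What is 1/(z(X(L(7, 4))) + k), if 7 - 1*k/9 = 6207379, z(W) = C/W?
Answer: -40/2234653641 ≈ -1.7900e-8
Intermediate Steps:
L(j, n) = -5*n
X(w) = -6*w (X(w) = -w*6 = -6*w)
z(W) = 837/W
k = -55866348 (k = 63 - 9*6207379 = 63 - 55866411 = -55866348)
1/(z(X(L(7, 4))) + k) = 1/(837/((-(-30)*4)) - 55866348) = 1/(837/((-6*(-20))) - 55866348) = 1/(837/120 - 55866348) = 1/(837*(1/120) - 55866348) = 1/(279/40 - 55866348) = 1/(-2234653641/40) = -40/2234653641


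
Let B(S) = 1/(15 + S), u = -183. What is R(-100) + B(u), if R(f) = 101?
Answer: 16967/168 ≈ 100.99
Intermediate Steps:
R(-100) + B(u) = 101 + 1/(15 - 183) = 101 + 1/(-168) = 101 - 1/168 = 16967/168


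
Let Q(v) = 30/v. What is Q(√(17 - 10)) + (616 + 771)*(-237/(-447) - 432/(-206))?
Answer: 55925227/15347 + 30*√7/7 ≈ 3655.4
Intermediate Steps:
Q(√(17 - 10)) + (616 + 771)*(-237/(-447) - 432/(-206)) = 30/(√(17 - 10)) + (616 + 771)*(-237/(-447) - 432/(-206)) = 30/(√7) + 1387*(-237*(-1/447) - 432*(-1/206)) = 30*(√7/7) + 1387*(79/149 + 216/103) = 30*√7/7 + 1387*(40321/15347) = 30*√7/7 + 55925227/15347 = 55925227/15347 + 30*√7/7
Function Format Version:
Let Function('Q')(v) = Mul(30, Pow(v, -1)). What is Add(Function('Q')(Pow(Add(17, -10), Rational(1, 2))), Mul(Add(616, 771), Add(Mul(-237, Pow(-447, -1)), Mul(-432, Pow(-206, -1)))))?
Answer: Add(Rational(55925227, 15347), Mul(Rational(30, 7), Pow(7, Rational(1, 2)))) ≈ 3655.4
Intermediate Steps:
Add(Function('Q')(Pow(Add(17, -10), Rational(1, 2))), Mul(Add(616, 771), Add(Mul(-237, Pow(-447, -1)), Mul(-432, Pow(-206, -1))))) = Add(Mul(30, Pow(Pow(Add(17, -10), Rational(1, 2)), -1)), Mul(Add(616, 771), Add(Mul(-237, Pow(-447, -1)), Mul(-432, Pow(-206, -1))))) = Add(Mul(30, Pow(Pow(7, Rational(1, 2)), -1)), Mul(1387, Add(Mul(-237, Rational(-1, 447)), Mul(-432, Rational(-1, 206))))) = Add(Mul(30, Mul(Rational(1, 7), Pow(7, Rational(1, 2)))), Mul(1387, Add(Rational(79, 149), Rational(216, 103)))) = Add(Mul(Rational(30, 7), Pow(7, Rational(1, 2))), Mul(1387, Rational(40321, 15347))) = Add(Mul(Rational(30, 7), Pow(7, Rational(1, 2))), Rational(55925227, 15347)) = Add(Rational(55925227, 15347), Mul(Rational(30, 7), Pow(7, Rational(1, 2))))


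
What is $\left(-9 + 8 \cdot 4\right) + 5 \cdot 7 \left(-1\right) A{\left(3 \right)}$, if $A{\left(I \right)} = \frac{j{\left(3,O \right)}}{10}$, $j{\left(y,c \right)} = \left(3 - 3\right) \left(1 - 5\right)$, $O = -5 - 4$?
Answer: $23$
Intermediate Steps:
$O = -9$
$j{\left(y,c \right)} = 0$ ($j{\left(y,c \right)} = 0 \left(-4\right) = 0$)
$A{\left(I \right)} = 0$ ($A{\left(I \right)} = \frac{0}{10} = 0 \cdot \frac{1}{10} = 0$)
$\left(-9 + 8 \cdot 4\right) + 5 \cdot 7 \left(-1\right) A{\left(3 \right)} = \left(-9 + 8 \cdot 4\right) + 5 \cdot 7 \left(-1\right) 0 = \left(-9 + 32\right) + 35 \left(-1\right) 0 = 23 - 0 = 23 + 0 = 23$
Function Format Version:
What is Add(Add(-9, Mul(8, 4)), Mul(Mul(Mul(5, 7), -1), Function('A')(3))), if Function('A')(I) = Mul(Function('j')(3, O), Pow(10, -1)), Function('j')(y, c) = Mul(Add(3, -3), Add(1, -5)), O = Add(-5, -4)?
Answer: 23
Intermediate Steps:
O = -9
Function('j')(y, c) = 0 (Function('j')(y, c) = Mul(0, -4) = 0)
Function('A')(I) = 0 (Function('A')(I) = Mul(0, Pow(10, -1)) = Mul(0, Rational(1, 10)) = 0)
Add(Add(-9, Mul(8, 4)), Mul(Mul(Mul(5, 7), -1), Function('A')(3))) = Add(Add(-9, Mul(8, 4)), Mul(Mul(Mul(5, 7), -1), 0)) = Add(Add(-9, 32), Mul(Mul(35, -1), 0)) = Add(23, Mul(-35, 0)) = Add(23, 0) = 23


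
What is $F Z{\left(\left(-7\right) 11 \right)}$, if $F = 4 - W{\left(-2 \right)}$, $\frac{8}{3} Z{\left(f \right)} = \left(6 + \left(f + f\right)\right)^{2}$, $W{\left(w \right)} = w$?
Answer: $49284$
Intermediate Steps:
$Z{\left(f \right)} = \frac{3 \left(6 + 2 f\right)^{2}}{8}$ ($Z{\left(f \right)} = \frac{3 \left(6 + \left(f + f\right)\right)^{2}}{8} = \frac{3 \left(6 + 2 f\right)^{2}}{8}$)
$F = 6$ ($F = 4 - -2 = 4 + 2 = 6$)
$F Z{\left(\left(-7\right) 11 \right)} = 6 \frac{3 \left(3 - 77\right)^{2}}{2} = 6 \frac{3 \left(-74\right)^{2}}{2} = 6 \cdot \frac{3}{2} \cdot 5476 = 6 \cdot 8214 = 49284$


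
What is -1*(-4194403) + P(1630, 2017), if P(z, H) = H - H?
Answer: 4194403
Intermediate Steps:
P(z, H) = 0
-1*(-4194403) + P(1630, 2017) = -1*(-4194403) + 0 = 4194403 + 0 = 4194403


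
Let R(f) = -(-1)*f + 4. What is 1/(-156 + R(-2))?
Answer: -1/154 ≈ -0.0064935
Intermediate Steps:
R(f) = 4 + f (R(f) = f + 4 = 4 + f)
1/(-156 + R(-2)) = 1/(-156 + (4 - 2)) = 1/(-156 + 2) = 1/(-154) = -1/154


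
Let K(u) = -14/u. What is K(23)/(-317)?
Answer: 14/7291 ≈ 0.0019202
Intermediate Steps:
K(23)/(-317) = -14/23/(-317) = -14*1/23*(-1/317) = -14/23*(-1/317) = 14/7291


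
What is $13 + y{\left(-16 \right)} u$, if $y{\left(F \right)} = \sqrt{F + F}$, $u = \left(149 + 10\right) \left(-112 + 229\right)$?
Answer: $13 + 74412 i \sqrt{2} \approx 13.0 + 1.0523 \cdot 10^{5} i$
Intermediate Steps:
$u = 18603$ ($u = 159 \cdot 117 = 18603$)
$y{\left(F \right)} = \sqrt{2} \sqrt{F}$ ($y{\left(F \right)} = \sqrt{2 F} = \sqrt{2} \sqrt{F}$)
$13 + y{\left(-16 \right)} u = 13 + \sqrt{2} \sqrt{-16} \cdot 18603 = 13 + \sqrt{2} \cdot 4 i 18603 = 13 + 4 i \sqrt{2} \cdot 18603 = 13 + 74412 i \sqrt{2}$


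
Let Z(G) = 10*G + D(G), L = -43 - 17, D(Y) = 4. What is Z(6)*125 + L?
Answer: 7940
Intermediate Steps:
L = -60
Z(G) = 4 + 10*G (Z(G) = 10*G + 4 = 4 + 10*G)
Z(6)*125 + L = (4 + 10*6)*125 - 60 = (4 + 60)*125 - 60 = 64*125 - 60 = 8000 - 60 = 7940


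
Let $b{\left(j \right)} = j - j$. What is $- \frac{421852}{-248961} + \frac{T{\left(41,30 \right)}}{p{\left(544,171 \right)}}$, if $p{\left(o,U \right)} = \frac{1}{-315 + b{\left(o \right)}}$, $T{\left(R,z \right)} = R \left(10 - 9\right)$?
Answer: $- \frac{3214909463}{248961} \approx -12913.0$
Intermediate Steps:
$b{\left(j \right)} = 0$
$T{\left(R,z \right)} = R$ ($T{\left(R,z \right)} = R 1 = R$)
$p{\left(o,U \right)} = - \frac{1}{315}$ ($p{\left(o,U \right)} = \frac{1}{-315 + 0} = \frac{1}{-315} = - \frac{1}{315}$)
$- \frac{421852}{-248961} + \frac{T{\left(41,30 \right)}}{p{\left(544,171 \right)}} = - \frac{421852}{-248961} + \frac{41}{- \frac{1}{315}} = \left(-421852\right) \left(- \frac{1}{248961}\right) + 41 \left(-315\right) = \frac{421852}{248961} - 12915 = - \frac{3214909463}{248961}$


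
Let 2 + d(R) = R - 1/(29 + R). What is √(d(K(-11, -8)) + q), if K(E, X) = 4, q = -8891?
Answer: I*√9680154/33 ≈ 94.282*I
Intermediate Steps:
d(R) = -2 + R - 1/(29 + R) (d(R) = -2 + (R - 1/(29 + R)) = -2 + R - 1/(29 + R))
√(d(K(-11, -8)) + q) = √((-59 + 4² + 27*4)/(29 + 4) - 8891) = √((-59 + 16 + 108)/33 - 8891) = √((1/33)*65 - 8891) = √(65/33 - 8891) = √(-293338/33) = I*√9680154/33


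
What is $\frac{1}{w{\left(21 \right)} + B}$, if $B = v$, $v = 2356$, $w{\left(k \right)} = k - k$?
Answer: $\frac{1}{2356} \approx 0.00042445$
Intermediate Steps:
$w{\left(k \right)} = 0$
$B = 2356$
$\frac{1}{w{\left(21 \right)} + B} = \frac{1}{0 + 2356} = \frac{1}{2356}$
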